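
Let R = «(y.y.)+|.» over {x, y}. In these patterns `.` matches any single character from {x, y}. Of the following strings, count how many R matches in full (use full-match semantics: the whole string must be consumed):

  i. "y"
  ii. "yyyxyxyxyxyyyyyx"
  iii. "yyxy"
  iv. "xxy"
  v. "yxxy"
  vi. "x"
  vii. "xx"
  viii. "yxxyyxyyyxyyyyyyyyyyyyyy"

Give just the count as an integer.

i → match
ii → match
iii → no match
iv → no match
v → no match
vi → match
vii → no match
viii → no match
Total matched: 3

3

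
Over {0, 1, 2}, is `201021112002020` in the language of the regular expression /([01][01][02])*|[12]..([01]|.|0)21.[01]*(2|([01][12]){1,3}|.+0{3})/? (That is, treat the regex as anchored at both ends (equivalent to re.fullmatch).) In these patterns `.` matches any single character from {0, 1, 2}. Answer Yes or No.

No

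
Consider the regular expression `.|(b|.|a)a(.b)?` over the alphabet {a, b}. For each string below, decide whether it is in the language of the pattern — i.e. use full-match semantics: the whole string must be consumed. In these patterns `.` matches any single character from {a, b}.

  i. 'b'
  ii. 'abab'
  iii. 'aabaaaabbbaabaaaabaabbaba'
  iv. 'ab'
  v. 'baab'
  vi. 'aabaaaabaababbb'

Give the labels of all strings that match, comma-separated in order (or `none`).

i, v

i → match
ii → no match
iii → no match
iv → no match
v → match
vi → no match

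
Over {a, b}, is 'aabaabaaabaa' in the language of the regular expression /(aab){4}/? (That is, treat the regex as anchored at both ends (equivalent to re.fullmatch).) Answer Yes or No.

No

Every match must end with 'aab', but 'aabaabaaabaa' does not.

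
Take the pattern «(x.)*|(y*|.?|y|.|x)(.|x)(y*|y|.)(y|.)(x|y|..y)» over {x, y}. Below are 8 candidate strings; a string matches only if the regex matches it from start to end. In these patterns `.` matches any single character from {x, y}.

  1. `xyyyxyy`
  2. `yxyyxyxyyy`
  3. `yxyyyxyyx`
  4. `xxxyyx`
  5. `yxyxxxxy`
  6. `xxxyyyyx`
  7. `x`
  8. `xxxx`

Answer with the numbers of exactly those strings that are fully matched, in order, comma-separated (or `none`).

1, 8

1 → match
2 → no match
3 → no match
4 → no match
5 → no match
6 → no match
7 → no match
8 → match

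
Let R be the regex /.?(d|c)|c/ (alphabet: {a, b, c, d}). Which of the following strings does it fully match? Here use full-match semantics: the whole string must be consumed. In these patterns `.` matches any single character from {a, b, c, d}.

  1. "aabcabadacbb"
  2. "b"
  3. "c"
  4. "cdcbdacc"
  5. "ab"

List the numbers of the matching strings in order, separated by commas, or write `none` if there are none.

3

1 → no match
2 → no match
3 → match
4 → no match
5 → no match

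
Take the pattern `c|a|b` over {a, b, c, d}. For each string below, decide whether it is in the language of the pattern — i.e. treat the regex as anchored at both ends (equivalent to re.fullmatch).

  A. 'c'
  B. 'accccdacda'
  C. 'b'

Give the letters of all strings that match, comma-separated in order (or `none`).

A → match
B → no match
C → match

A, C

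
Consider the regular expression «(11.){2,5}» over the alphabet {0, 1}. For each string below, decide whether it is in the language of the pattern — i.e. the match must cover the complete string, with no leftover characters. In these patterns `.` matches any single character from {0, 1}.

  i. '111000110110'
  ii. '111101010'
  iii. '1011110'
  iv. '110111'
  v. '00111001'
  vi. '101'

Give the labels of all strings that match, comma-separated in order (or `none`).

i → no match
ii → no match
iii → no match — must start with '11'
iv → match
v → no match — must start with '11'
vi → no match — must start with '11'

iv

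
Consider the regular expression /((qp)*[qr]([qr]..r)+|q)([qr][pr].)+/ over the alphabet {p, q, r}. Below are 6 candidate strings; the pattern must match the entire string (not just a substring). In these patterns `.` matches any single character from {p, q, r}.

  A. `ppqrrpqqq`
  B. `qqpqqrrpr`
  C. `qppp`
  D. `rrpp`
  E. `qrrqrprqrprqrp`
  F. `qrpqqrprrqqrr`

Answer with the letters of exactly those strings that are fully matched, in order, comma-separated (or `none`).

F

A → no match
B → no match
C → no match
D → no match
E → no match
F → match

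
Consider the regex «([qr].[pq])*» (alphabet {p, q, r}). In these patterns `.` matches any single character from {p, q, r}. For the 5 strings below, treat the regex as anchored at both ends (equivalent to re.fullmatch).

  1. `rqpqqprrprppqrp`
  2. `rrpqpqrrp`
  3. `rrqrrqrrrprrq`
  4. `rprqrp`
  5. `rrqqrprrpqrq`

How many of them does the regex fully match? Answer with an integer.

1 → match
2 → match
3 → no match
4 → no match
5 → match
Total matched: 3

3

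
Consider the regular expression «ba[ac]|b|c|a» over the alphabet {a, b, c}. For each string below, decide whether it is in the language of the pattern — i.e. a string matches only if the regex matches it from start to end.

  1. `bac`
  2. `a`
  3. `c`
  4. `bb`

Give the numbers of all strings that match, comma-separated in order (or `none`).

1. `bac` → match
2. `a` → match
3. `c` → match
4. `bb` → no match

1, 2, 3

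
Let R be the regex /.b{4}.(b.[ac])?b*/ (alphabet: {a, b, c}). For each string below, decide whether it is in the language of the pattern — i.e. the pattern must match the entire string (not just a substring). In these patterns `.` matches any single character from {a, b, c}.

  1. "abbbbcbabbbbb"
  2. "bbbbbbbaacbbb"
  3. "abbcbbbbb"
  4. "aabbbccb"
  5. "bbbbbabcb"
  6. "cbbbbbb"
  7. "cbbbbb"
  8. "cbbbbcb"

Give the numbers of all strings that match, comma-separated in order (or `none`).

6, 7, 8

1 → no match
2 → no match
3 → no match
4 → no match
5 → no match
6 → match
7 → match
8 → match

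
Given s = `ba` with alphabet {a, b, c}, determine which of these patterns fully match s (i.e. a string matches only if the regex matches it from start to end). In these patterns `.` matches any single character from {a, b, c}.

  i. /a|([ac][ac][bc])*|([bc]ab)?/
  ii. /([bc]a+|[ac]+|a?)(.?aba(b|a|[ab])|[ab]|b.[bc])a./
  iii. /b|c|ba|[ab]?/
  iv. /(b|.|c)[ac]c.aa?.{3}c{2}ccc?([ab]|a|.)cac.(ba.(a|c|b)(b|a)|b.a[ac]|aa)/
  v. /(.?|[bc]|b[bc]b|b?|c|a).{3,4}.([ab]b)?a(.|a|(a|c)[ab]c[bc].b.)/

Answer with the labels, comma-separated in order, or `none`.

i → no match
ii → no match
iii → match
iv → no match
v → no match

iii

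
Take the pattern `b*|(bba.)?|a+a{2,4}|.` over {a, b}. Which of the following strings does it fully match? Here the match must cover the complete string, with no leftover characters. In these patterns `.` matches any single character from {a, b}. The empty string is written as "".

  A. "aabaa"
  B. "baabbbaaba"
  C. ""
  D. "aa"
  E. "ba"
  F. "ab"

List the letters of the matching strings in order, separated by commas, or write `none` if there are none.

C

A → no match
B → no match
C → match
D → no match
E → no match
F → no match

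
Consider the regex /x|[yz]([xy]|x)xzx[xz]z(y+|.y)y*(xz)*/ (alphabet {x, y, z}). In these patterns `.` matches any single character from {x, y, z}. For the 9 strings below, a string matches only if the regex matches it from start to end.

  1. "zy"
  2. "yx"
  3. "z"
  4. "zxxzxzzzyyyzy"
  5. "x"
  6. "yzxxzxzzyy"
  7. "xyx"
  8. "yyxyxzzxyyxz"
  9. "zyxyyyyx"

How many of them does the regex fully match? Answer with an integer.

1 → no match
2 → no match
3 → no match
4 → no match
5 → match
6 → no match
7 → no match
8 → no match
9 → no match
Total matched: 1

1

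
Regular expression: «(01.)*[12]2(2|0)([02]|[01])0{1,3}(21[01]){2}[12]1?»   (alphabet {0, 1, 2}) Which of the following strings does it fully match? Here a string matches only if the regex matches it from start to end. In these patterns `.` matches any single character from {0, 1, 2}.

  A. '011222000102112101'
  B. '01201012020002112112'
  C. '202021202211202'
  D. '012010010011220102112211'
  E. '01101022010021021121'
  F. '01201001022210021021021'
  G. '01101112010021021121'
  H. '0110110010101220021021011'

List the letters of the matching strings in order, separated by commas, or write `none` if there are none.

B, E, F, G

A → no match
B → match
C → no match
D → no match
E → match
F → match
G → match
H → no match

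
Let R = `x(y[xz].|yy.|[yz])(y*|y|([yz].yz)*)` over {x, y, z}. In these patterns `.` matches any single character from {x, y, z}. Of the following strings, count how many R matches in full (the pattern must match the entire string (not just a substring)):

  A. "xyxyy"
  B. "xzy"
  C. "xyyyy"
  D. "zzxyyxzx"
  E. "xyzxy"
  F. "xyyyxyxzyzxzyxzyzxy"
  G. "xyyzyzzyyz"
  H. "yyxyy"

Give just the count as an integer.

5

A → match
B → match
C → match
D → no match — must start with "x"
E → match
F → no match
G → match
H → no match — must start with "x"
Total matched: 5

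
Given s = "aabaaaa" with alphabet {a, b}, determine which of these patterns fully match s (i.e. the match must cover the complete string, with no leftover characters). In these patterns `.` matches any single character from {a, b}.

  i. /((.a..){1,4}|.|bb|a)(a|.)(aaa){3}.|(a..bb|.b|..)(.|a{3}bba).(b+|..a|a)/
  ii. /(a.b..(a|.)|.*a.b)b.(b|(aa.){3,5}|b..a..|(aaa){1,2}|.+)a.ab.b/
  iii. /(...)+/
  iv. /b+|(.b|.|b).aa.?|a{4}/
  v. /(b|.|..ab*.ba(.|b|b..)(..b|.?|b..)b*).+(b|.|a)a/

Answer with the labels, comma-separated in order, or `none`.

i, v

i → match
ii → no match — must end with "b"
iii → no match
iv → no match
v → match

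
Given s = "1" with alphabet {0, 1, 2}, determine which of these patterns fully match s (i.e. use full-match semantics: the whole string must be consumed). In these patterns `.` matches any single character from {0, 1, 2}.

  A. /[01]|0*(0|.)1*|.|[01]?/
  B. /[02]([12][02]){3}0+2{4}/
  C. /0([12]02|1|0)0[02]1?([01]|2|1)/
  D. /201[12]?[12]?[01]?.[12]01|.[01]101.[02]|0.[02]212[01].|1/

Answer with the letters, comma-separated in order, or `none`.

A, D

A → match
B → no match — must end with "2"
C → no match — must start with "0"
D → match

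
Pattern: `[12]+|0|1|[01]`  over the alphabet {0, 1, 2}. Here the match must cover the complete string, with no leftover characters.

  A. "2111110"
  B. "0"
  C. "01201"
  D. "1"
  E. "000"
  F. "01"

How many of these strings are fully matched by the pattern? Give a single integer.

2

A → no match
B → match
C → no match
D → match
E → no match
F → no match
Total matched: 2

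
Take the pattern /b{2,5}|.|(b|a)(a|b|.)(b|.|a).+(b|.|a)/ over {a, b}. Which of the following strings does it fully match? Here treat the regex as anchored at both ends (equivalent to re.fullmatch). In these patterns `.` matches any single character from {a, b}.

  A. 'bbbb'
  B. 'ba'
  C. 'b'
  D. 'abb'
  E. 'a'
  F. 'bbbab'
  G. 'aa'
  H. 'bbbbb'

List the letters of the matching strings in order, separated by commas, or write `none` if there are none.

A, C, E, F, H

A → match
B → no match
C → match
D → no match
E → match
F → match
G → no match
H → match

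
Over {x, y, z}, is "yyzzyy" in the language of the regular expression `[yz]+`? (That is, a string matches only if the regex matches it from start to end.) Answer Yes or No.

Yes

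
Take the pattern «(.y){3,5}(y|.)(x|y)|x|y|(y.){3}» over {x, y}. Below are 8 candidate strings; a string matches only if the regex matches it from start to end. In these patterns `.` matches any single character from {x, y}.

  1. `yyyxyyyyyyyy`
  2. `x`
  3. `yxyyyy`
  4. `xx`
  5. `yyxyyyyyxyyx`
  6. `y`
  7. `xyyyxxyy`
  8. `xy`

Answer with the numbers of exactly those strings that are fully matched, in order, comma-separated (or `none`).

1 → no match
2 → match
3 → match
4 → no match
5 → match
6 → match
7 → no match
8 → no match

2, 3, 5, 6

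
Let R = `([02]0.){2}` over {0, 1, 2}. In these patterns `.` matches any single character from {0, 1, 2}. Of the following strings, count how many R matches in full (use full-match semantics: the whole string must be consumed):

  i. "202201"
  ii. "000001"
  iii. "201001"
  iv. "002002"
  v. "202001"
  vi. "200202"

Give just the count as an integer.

i. "202201" → match
ii. "000001" → match
iii. "201001" → match
iv. "002002" → match
v. "202001" → match
vi. "200202" → match
Total matched: 6

6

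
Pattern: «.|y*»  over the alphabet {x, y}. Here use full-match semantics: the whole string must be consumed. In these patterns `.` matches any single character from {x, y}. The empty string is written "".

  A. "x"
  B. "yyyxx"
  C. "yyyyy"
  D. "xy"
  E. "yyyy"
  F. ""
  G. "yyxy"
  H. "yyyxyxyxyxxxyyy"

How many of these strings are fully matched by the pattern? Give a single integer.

4

A → match
B → no match
C → match
D → no match
E → match
F → match
G → no match
H → no match
Total matched: 4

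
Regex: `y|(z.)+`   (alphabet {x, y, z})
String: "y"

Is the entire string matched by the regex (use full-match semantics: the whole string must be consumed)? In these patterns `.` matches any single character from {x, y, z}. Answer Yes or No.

Yes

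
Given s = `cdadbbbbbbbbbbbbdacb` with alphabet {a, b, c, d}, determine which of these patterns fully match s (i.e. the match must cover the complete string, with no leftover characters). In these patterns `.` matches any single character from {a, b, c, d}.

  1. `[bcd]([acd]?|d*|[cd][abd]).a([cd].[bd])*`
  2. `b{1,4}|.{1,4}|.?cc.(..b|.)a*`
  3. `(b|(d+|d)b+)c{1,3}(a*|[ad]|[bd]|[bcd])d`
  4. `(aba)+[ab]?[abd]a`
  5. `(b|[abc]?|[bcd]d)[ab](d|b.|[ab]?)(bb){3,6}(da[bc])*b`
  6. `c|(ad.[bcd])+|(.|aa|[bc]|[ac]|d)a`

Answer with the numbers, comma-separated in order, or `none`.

5

1 → no match
2 → no match
3 → no match — must end with `d`
4 → no match — must start with `aba`
5 → match
6 → no match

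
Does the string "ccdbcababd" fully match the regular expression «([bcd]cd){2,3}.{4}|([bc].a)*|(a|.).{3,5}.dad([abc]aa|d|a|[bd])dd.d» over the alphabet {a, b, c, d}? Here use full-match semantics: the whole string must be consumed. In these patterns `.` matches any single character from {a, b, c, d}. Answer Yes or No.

No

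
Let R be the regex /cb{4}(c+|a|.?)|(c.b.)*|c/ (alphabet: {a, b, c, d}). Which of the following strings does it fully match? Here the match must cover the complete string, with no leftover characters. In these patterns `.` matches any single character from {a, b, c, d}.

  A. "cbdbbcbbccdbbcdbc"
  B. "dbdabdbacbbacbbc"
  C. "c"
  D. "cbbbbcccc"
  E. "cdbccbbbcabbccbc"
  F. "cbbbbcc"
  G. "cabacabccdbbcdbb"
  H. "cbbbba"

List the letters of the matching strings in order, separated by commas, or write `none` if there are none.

C, D, E, F, G, H

A → no match
B → no match
C → match
D → match
E → match
F → match
G → match
H → match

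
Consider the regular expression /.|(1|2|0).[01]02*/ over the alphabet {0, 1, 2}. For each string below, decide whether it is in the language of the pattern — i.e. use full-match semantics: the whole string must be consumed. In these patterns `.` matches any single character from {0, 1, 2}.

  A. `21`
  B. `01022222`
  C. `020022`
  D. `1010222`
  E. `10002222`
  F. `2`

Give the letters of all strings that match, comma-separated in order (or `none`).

C, D, E, F

A → no match
B → no match
C → match
D → match
E → match
F → match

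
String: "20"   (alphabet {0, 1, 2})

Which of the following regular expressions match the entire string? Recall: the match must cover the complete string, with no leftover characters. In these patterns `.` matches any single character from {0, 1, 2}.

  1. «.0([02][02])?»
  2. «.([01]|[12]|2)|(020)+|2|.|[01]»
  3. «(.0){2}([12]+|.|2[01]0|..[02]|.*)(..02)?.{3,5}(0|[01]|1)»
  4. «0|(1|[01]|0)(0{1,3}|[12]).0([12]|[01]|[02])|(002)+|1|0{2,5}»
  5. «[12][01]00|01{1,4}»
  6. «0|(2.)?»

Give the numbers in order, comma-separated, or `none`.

1, 2, 6

1 → match
2 → match
3 → no match
4 → no match
5 → no match
6 → match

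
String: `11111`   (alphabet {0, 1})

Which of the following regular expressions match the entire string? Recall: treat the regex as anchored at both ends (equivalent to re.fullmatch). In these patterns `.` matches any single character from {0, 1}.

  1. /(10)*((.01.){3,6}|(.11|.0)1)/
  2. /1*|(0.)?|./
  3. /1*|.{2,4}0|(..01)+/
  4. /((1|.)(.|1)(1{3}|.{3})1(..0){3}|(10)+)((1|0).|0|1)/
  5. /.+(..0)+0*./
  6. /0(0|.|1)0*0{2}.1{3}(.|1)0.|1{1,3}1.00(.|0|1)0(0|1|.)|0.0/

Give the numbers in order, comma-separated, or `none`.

2, 3

1 → no match
2 → match
3 → match
4 → no match
5 → no match
6 → no match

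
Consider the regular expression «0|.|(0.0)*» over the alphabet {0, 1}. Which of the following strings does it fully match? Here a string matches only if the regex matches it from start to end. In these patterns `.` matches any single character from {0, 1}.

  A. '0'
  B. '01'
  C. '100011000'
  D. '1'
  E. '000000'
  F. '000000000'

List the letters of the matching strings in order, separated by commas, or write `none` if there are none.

A, D, E, F

A → match
B → no match
C → no match
D → match
E → match
F → match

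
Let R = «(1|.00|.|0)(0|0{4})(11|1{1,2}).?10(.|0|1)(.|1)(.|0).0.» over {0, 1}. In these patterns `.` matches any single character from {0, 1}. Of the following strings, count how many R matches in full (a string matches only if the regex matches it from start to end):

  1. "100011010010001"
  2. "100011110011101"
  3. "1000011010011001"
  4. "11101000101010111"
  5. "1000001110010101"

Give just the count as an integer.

3

1 → match
2 → match
3 → match
4 → no match
5 → no match
Total matched: 3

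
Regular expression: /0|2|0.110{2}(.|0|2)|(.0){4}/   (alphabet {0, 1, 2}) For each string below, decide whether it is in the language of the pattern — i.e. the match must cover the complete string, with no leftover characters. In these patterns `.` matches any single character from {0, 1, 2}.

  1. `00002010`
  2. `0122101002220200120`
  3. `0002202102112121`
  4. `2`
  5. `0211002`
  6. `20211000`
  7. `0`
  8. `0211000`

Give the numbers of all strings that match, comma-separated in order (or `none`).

1, 4, 5, 7, 8

1. `00002010` → match
2 → no match
3 → no match
4. `2` → match
5. `0211002` → match
6. `20211000` → no match
7. `0` → match
8. `0211000` → match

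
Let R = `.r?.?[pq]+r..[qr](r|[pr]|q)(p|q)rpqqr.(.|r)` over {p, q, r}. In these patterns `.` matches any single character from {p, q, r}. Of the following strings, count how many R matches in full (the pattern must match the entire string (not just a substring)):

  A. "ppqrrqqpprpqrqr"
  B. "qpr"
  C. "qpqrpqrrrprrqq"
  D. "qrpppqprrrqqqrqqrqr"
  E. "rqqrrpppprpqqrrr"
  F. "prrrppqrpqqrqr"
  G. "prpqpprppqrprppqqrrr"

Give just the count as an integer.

A → no match
B. "qpr" → no match
C → no match
D → no match
E → no match
F → no match
G → no match
Total matched: 0

0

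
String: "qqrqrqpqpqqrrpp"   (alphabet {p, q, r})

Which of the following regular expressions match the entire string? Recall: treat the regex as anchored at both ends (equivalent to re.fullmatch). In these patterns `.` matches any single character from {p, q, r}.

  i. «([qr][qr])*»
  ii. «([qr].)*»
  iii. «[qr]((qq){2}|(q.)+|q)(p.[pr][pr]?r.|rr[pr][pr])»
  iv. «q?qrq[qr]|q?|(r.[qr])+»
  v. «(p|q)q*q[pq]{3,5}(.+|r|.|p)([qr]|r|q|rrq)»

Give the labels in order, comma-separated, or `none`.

iii

i → no match
ii → no match
iii → match
iv → no match
v → no match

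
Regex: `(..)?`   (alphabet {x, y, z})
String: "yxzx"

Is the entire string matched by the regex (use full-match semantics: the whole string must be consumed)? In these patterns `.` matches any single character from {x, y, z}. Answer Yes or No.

No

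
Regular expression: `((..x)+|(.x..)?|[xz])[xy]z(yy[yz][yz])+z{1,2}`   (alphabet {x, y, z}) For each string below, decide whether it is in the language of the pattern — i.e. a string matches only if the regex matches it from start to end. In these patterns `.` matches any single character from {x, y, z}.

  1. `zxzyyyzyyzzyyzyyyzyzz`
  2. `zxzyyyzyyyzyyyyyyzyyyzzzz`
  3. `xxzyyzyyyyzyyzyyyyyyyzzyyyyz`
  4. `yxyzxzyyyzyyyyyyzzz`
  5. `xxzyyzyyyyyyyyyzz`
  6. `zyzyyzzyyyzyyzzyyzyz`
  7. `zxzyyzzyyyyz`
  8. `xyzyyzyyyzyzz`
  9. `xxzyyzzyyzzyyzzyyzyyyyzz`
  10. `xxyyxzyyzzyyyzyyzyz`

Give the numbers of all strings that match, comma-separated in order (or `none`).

1 → match
2 → match
3 → match
4 → match
5 → match
6 → match
7 → match
8 → match
9 → match
10 → match

1, 2, 3, 4, 5, 6, 7, 8, 9, 10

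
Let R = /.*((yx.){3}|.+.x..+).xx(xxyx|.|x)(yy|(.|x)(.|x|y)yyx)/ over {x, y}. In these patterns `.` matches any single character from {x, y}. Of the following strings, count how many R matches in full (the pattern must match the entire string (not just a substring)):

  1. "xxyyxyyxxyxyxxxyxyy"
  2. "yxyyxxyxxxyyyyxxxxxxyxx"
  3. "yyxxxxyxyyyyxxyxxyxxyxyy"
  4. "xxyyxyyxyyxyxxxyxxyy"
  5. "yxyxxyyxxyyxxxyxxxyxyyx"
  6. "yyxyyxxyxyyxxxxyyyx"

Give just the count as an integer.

1 → no match
2 → no match
3 → no match
4 → no match
5 → match
6 → match
Total matched: 2

2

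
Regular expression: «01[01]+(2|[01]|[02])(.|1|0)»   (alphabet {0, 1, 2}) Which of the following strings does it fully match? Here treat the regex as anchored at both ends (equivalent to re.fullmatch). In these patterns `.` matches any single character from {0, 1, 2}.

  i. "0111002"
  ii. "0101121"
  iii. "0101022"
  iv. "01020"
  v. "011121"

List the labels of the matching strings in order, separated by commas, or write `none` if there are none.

i, ii, iii, iv, v

i → match
ii → match
iii → match
iv → match
v → match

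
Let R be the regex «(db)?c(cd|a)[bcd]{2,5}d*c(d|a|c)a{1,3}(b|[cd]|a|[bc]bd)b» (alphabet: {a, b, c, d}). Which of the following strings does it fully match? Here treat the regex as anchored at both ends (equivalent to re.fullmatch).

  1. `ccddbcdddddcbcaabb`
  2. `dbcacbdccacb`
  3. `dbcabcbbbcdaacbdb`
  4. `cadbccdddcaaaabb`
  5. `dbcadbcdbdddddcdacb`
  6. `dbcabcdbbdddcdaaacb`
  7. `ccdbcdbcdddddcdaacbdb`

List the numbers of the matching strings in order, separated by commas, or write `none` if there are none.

2, 3, 4, 5, 6, 7

1 → no match
2 → match
3 → match
4 → match
5 → match
6 → match
7 → match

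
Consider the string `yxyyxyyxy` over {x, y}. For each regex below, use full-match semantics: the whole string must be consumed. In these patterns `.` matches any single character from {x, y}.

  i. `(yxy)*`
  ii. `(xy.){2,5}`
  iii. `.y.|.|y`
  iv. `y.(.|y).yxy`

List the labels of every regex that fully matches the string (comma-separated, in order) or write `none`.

i

i → match
ii → no match — must start with `xy`
iii → no match
iv → no match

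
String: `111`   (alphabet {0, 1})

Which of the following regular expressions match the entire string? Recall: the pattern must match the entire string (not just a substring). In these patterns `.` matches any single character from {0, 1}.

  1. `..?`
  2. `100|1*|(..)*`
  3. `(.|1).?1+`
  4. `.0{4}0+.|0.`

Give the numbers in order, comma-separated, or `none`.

2, 3

1 → no match
2 → match
3 → match
4 → no match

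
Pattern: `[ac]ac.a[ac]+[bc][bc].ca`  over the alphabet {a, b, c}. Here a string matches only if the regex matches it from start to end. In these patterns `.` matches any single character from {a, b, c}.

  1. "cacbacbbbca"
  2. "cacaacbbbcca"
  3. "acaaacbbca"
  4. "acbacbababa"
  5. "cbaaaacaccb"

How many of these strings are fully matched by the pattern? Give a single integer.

1 → match
2 → no match
3 → no match
4 → no match — must end with "ca"
5 → no match — must end with "ca"
Total matched: 1

1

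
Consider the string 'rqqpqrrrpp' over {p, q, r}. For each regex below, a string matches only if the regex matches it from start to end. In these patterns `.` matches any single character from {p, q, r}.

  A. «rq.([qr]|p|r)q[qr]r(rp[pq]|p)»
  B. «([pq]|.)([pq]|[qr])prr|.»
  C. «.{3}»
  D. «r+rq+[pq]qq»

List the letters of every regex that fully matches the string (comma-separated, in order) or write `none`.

A

A → match
B → no match
C → no match
D → no match — must end with 'qq'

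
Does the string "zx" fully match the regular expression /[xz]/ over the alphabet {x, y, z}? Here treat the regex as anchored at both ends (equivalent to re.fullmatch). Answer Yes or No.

No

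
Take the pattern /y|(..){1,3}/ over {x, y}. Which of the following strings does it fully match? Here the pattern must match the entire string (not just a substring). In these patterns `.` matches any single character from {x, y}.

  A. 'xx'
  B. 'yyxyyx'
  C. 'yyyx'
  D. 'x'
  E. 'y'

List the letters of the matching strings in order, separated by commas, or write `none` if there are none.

A → match
B → match
C → match
D → no match
E → match

A, B, C, E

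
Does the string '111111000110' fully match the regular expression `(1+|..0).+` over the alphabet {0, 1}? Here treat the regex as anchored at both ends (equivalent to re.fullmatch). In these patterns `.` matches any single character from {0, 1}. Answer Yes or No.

Yes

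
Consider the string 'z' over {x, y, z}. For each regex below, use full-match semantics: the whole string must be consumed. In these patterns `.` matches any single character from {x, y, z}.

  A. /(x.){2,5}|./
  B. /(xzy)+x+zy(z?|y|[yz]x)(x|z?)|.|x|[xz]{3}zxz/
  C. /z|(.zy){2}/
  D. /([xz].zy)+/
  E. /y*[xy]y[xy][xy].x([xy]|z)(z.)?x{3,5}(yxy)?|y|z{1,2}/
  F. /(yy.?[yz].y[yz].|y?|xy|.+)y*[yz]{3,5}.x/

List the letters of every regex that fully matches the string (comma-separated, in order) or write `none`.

A → match
B → match
C → match
D → no match — must end with 'zy'
E → match
F → no match — must end with 'x'

A, B, C, E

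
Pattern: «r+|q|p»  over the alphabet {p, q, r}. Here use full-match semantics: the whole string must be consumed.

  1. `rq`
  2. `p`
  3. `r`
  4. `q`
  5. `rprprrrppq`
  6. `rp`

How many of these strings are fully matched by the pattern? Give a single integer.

1 → no match
2 → match
3 → match
4 → match
5 → no match
6 → no match
Total matched: 3

3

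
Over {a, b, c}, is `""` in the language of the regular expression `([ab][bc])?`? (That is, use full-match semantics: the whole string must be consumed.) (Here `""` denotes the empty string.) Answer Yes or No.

Yes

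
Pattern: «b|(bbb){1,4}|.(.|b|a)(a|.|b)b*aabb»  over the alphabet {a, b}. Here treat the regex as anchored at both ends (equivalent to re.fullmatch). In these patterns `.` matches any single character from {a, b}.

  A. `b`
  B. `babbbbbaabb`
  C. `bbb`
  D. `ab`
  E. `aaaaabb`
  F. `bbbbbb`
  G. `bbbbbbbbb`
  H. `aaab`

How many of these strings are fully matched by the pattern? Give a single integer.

A → match
B → match
C → match
D → no match
E → match
F → match
G → match
H → no match
Total matched: 6

6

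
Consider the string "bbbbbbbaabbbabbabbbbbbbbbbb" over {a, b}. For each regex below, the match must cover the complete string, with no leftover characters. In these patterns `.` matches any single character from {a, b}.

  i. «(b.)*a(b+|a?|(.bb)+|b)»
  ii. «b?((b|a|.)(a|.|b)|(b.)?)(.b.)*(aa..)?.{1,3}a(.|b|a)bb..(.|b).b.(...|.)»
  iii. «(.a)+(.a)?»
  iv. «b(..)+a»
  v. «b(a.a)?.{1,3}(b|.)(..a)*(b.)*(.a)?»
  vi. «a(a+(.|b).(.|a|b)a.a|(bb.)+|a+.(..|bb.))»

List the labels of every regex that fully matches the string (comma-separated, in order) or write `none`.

i → match
ii → no match
iii → no match
iv → no match — must end with "a"
v → no match
vi → no match — must start with "a"

i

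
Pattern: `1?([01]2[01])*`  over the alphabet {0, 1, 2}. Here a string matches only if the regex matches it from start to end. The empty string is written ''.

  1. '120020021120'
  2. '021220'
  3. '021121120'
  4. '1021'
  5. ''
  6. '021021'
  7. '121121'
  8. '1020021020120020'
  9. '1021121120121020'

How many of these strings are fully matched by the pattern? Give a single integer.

8

1. '120020021120' → match
2. '021220' → no match
3. '021121120' → match
4. '1021' → match
5. '' → match
6. '021021' → match
7. '121121' → match
8 → match
9 → match
Total matched: 8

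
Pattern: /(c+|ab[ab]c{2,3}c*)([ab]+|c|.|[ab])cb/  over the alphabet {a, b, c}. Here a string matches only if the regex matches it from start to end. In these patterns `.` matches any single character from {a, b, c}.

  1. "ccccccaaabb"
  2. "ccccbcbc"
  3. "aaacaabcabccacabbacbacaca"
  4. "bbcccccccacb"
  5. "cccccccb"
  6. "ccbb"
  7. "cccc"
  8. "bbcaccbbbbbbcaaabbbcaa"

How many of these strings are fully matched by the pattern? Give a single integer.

1

1. "ccccccaaabb" → no match — must end with "cb"
2. "ccccbcbc" → no match — must end with "cb"
3 → no match — must end with "cb"
4. "bbcccccccacb" → no match
5. "cccccccb" → match
6. "ccbb" → no match — must end with "cb"
7. "cccc" → no match — must end with "cb"
8 → no match — must end with "cb"
Total matched: 1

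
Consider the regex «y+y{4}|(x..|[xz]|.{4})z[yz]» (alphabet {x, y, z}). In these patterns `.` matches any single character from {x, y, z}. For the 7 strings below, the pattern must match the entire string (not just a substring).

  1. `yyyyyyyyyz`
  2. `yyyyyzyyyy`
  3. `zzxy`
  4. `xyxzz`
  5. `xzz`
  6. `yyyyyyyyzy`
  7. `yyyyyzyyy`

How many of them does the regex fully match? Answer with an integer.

1. `yyyyyyyyyz` → no match
2. `yyyyyzyyyy` → no match
3. `zzxy` → no match
4. `xyxzz` → match
5. `xzz` → match
6. `yyyyyyyyzy` → no match
7. `yyyyyzyyy` → no match
Total matched: 2

2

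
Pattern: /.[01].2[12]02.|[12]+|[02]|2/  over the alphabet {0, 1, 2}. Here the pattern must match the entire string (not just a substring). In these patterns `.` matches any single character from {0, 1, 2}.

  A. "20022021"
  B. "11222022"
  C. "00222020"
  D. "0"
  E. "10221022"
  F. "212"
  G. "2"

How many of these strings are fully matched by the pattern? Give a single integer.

7

A. "20022021" → match
B. "11222022" → match
C. "00222020" → match
D. "0" → match
E. "10221022" → match
F. "212" → match
G. "2" → match
Total matched: 7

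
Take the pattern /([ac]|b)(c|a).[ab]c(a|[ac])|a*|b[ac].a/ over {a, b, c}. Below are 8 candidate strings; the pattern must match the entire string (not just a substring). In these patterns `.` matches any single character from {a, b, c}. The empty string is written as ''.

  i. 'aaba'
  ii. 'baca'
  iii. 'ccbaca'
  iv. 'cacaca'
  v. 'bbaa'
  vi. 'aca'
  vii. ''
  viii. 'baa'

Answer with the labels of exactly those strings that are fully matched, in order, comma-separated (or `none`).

ii, iii, iv, vii

i → no match
ii → match
iii → match
iv → match
v → no match
vi → no match
vii → match
viii → no match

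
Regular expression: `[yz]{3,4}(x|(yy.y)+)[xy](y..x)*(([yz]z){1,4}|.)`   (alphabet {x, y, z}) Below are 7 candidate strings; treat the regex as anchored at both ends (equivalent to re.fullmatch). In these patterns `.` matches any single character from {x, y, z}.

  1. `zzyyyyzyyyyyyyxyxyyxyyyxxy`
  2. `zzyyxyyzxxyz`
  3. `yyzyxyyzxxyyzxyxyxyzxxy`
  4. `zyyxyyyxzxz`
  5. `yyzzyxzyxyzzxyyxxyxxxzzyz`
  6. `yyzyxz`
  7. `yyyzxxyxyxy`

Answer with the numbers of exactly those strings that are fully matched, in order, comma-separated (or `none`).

1 → no match
2 → match
3 → match
4 → no match
5 → no match
6 → no match
7 → match

2, 3, 7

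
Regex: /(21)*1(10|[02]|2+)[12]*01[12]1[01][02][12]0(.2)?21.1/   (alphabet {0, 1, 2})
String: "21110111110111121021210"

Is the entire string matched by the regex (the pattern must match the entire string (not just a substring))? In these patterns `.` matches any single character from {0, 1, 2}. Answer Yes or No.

No

Every match must end with "1", but "21110111110111121021210" does not.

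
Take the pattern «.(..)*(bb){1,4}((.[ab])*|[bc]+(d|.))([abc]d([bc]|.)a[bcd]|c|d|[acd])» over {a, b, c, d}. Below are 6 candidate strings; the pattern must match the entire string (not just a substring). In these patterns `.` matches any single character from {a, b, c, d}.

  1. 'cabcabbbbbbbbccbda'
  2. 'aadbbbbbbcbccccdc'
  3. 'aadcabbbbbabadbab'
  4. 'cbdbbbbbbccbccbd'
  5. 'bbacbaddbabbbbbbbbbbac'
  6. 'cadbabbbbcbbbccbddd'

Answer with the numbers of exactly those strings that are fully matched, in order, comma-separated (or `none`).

1, 2, 4, 5

1 → match
2 → match
3 → no match
4 → match
5 → match
6 → no match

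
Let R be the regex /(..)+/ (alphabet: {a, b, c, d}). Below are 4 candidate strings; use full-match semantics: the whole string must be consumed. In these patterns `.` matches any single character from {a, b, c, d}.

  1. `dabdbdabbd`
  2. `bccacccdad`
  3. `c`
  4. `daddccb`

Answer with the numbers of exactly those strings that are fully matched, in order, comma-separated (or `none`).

1 → match
2 → match
3 → no match
4 → no match

1, 2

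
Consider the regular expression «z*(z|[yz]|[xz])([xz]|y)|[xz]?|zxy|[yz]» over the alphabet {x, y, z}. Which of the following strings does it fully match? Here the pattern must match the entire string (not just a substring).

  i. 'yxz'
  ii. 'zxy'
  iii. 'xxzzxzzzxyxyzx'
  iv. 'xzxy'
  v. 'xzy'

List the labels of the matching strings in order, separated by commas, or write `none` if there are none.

ii

i → no match
ii → match
iii → no match
iv → no match
v → no match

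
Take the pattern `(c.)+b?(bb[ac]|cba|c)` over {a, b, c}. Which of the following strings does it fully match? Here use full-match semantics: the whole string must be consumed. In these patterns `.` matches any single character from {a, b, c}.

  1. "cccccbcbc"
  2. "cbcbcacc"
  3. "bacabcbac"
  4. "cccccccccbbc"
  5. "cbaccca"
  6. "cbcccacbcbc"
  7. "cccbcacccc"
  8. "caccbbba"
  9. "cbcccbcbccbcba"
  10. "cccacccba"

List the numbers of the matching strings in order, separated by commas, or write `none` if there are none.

1. "cccccbcbc" → match
2. "cbcbcacc" → no match
3. "bacabcbac" → no match — must start with "c"
4. "cccccccccbbc" → match
5. "cbaccca" → no match
6. "cbcccacbcbc" → match
7. "cccbcacccc" → no match
8. "caccbbba" → match
9 → match
10. "cccacccba" → match

1, 4, 6, 8, 9, 10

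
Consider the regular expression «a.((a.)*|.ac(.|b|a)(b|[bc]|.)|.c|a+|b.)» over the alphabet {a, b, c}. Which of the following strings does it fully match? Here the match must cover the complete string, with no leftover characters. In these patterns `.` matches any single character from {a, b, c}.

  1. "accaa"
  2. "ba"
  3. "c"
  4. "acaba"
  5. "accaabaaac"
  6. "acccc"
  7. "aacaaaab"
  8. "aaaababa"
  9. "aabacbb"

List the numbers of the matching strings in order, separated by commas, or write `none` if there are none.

9

1 → no match
2 → no match — must start with "a"
3 → no match — must start with "a"
4 → no match
5 → no match
6 → no match
7 → no match
8 → no match
9 → match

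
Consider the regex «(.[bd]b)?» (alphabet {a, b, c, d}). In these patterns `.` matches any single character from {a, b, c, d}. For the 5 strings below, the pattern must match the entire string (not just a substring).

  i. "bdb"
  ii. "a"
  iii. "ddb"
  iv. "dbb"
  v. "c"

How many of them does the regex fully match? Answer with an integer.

3

i → match
ii → no match
iii → match
iv → match
v → no match
Total matched: 3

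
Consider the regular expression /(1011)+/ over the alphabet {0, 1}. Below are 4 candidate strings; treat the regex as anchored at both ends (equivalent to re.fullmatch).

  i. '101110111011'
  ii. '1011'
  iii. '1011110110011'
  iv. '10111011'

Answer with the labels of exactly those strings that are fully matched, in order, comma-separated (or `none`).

i, ii, iv

i → match
ii → match
iii → no match — must end with '1011'
iv → match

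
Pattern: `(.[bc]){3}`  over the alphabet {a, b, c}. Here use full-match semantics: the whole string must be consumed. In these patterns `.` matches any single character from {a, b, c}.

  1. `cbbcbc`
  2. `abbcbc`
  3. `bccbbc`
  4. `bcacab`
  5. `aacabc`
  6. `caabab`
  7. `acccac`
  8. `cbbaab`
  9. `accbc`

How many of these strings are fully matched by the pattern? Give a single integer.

1 → match
2 → match
3 → match
4 → match
5 → no match
6 → no match
7 → match
8 → no match
9 → no match
Total matched: 5

5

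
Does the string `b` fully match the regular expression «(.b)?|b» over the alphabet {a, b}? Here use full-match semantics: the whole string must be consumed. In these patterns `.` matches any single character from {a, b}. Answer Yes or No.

Yes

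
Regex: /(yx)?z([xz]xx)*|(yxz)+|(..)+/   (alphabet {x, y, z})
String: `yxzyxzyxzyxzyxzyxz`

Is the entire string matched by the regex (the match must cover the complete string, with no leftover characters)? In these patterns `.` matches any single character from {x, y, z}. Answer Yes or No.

Yes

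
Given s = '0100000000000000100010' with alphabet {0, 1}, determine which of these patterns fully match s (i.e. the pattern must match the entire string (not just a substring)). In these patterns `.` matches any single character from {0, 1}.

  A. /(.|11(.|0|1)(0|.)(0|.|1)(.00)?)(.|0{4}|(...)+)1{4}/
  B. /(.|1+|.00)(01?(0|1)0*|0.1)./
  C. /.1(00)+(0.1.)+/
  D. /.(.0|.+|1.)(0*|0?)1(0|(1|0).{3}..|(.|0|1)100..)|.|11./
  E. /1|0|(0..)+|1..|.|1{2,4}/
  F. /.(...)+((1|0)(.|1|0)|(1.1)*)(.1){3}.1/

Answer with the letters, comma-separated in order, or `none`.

A → no match — must end with '1'
B → no match
C → match
D → match
E → no match
F → no match — must end with '1'

C, D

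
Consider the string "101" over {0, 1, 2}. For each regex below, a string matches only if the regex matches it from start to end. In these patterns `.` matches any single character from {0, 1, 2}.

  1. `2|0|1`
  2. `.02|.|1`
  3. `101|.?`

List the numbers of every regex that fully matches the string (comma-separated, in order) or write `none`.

1 → no match
2 → no match
3 → match

3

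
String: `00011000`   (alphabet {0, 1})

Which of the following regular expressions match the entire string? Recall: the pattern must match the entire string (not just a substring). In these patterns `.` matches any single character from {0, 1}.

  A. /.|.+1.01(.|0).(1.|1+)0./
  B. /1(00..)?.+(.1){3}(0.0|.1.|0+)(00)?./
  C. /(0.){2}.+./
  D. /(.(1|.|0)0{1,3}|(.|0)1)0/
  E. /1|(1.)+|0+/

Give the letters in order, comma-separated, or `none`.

C

A → no match
B → no match — must start with `1`
C → match
D → no match
E → no match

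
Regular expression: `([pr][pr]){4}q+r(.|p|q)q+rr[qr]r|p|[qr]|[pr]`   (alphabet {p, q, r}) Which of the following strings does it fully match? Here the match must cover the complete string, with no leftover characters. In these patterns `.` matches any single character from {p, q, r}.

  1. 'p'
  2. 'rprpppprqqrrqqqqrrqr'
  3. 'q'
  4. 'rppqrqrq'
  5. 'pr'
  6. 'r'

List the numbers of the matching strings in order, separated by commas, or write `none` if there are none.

1. 'p' → match
2 → match
3. 'q' → match
4. 'rppqrqrq' → no match
5. 'pr' → no match
6. 'r' → match

1, 2, 3, 6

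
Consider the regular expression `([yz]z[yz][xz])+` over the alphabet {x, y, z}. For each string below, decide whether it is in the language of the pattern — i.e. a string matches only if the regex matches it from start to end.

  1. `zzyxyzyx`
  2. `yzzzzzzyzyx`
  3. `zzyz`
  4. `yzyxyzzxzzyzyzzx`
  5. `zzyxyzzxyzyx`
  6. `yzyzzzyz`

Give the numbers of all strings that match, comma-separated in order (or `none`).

1 → match
2 → no match
3 → match
4 → match
5 → match
6 → match

1, 3, 4, 5, 6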